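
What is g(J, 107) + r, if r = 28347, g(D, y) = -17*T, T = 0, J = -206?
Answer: 28347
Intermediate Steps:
g(D, y) = 0 (g(D, y) = -17*0 = 0)
g(J, 107) + r = 0 + 28347 = 28347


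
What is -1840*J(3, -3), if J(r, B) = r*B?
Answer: 16560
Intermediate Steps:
J(r, B) = B*r
-1840*J(3, -3) = -(-5520)*3 = -1840*(-9) = 16560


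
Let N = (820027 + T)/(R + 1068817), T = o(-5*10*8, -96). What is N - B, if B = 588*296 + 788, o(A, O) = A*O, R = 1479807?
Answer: -445590367237/2548624 ≈ -1.7484e+5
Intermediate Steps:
T = 38400 (T = (-5*10*8)*(-96) = -50*8*(-96) = -400*(-96) = 38400)
B = 174836 (B = 174048 + 788 = 174836)
N = 858427/2548624 (N = (820027 + 38400)/(1479807 + 1068817) = 858427/2548624 ≈ 0.33682)
N - B = 858427/2548624 - 1*174836 = 858427/2548624 - 174836 = -445590367237/2548624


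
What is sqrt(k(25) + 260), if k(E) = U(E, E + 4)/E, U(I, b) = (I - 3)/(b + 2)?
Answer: sqrt(6247182)/155 ≈ 16.125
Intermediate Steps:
U(I, b) = (-3 + I)/(2 + b)
k(E) = (-3 + E)/(E*(6 + E)) (k(E) = ((-3 + E)/(2 + (E + 4)))/E = ((-3 + E)/(2 + (4 + E)))/E = ((-3 + E)/(6 + E))/E = (-3 + E)/(E*(6 + E)))
sqrt(k(25) + 260) = sqrt((-3 + 25)/(25*(6 + 25)) + 260) = sqrt((1/25)*22/31 + 260) = sqrt((1/25)*(1/31)*22 + 260) = sqrt(22/775 + 260) = sqrt(201522/775) = sqrt(6247182)/155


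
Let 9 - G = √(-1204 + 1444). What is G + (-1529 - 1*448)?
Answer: -1968 - 4*√15 ≈ -1983.5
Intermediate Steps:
G = 9 - 4*√15 (G = 9 - √(-1204 + 1444) = 9 - √240 = 9 - 4*√15 ≈ -6.4919)
G + (-1529 - 1*448) = (9 - 4*√15) + (-1529 - 1*448) = (9 - 4*√15) + (-1529 - 448) = (9 - 4*√15) - 1977 = -1968 - 4*√15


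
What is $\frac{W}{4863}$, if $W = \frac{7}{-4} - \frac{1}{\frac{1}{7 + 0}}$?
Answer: $- \frac{35}{19452} \approx -0.0017993$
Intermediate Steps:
$W = - \frac{35}{4}$ ($W = 7 \left(- \frac{1}{4}\right) - \frac{1}{\frac{1}{7}} = - \frac{7}{4} - \frac{1}{\frac{1}{7}} = - \frac{7}{4} - 7 = - \frac{35}{4} \approx -8.75$)
$\frac{W}{4863} = - \frac{35}{4 \cdot 4863} = \left(- \frac{35}{4}\right) \frac{1}{4863} = - \frac{35}{19452}$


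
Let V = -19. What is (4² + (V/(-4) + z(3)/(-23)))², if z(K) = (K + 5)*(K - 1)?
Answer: 3404025/8464 ≈ 402.18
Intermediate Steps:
z(K) = (-1 + K)*(5 + K) (z(K) = (5 + K)*(-1 + K) = (-1 + K)*(5 + K))
(4² + (V/(-4) + z(3)/(-23)))² = (4² + (-19/(-4) + (-5 + 3² + 4*3)/(-23)))² = (16 + (-19*(-¼) + (-5 + 9 + 12)*(-1/23)))² = (16 + (19/4 + 16*(-1/23)))² = (16 + (19/4 - 16/23))² = (16 + 373/92)² = (1845/92)² = 3404025/8464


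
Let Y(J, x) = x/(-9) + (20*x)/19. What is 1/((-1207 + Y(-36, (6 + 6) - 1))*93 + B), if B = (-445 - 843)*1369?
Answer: -57/106849910 ≈ -5.3346e-7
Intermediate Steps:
Y(J, x) = 161*x/171 (Y(J, x) = x*(-⅑) + (20*x)*(1/19) = -x/9 + 20*x/19 = 161*x/171)
B = -1763272 (B = -1288*1369 = -1763272)
1/((-1207 + Y(-36, (6 + 6) - 1))*93 + B) = 1/((-1207 + 161*((6 + 6) - 1)/171)*93 - 1763272) = 1/((-1207 + 161*(12 - 1)/171)*93 - 1763272) = 1/((-1207 + (161/171)*11)*93 - 1763272) = 1/((-1207 + 1771/171)*93 - 1763272) = 1/(-204626/171*93 - 1763272) = 1/(-6343406/57 - 1763272) = 1/(-106849910/57) = -57/106849910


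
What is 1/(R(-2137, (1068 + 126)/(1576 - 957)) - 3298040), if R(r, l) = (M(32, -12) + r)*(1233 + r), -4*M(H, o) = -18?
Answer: -1/1370260 ≈ -7.2979e-7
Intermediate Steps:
M(H, o) = 9/2 (M(H, o) = -¼*(-18) = 9/2)
R(r, l) = (1233 + r)*(9/2 + r) (R(r, l) = (9/2 + r)*(1233 + r) = (1233 + r)*(9/2 + r))
1/(R(-2137, (1068 + 126)/(1576 - 957)) - 3298040) = 1/((11097/2 + (-2137)² + (2475/2)*(-2137)) - 3298040) = 1/((11097/2 + 4566769 - 5289075/2) - 3298040) = 1/(1927780 - 3298040) = 1/(-1370260) = -1/1370260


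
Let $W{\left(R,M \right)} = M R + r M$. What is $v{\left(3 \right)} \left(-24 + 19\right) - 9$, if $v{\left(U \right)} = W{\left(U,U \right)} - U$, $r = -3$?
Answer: $6$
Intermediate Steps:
$W{\left(R,M \right)} = - 3 M + M R$ ($W{\left(R,M \right)} = M R - 3 M = - 3 M + M R$)
$v{\left(U \right)} = - U + U \left(-3 + U\right)$ ($v{\left(U \right)} = U \left(-3 + U\right) - U = - U + U \left(-3 + U\right)$)
$v{\left(3 \right)} \left(-24 + 19\right) - 9 = 3 \left(-4 + 3\right) \left(-24 + 19\right) - 9 = 3 \left(-1\right) \left(-5\right) - 9 = \left(-3\right) \left(-5\right) - 9 = 15 - 9 = 6$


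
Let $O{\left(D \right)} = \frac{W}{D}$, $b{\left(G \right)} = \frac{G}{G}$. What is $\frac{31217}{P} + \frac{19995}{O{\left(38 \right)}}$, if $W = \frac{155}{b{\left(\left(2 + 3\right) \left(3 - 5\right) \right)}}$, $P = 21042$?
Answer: $\frac{103179101}{21042} \approx 4903.5$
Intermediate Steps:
$b{\left(G \right)} = 1$
$W = 155$ ($W = \frac{155}{1} = 155 \cdot 1 = 155$)
$O{\left(D \right)} = \frac{155}{D}$
$\frac{31217}{P} + \frac{19995}{O{\left(38 \right)}} = \frac{31217}{21042} + \frac{19995}{155 \cdot \frac{1}{38}} = 31217 \cdot \frac{1}{21042} + \frac{19995}{155 \cdot \frac{1}{38}} = \frac{31217}{21042} + \frac{19995}{\frac{155}{38}} = \frac{31217}{21042} + 19995 \cdot \frac{38}{155} = \frac{31217}{21042} + 4902 = \frac{103179101}{21042}$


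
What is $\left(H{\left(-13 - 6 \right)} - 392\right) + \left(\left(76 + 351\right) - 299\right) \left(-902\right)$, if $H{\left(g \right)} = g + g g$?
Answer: $-115506$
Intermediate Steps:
$H{\left(g \right)} = g + g^{2}$
$\left(H{\left(-13 - 6 \right)} - 392\right) + \left(\left(76 + 351\right) - 299\right) \left(-902\right) = \left(\left(-13 - 6\right) \left(1 - 19\right) - 392\right) + \left(\left(76 + 351\right) - 299\right) \left(-902\right) = \left(\left(-13 - 6\right) \left(1 - 19\right) - 392\right) + \left(427 - 299\right) \left(-902\right) = \left(- 19 \left(1 - 19\right) - 392\right) + 128 \left(-902\right) = \left(\left(-19\right) \left(-18\right) - 392\right) - 115456 = \left(342 - 392\right) - 115456 = -50 - 115456 = -115506$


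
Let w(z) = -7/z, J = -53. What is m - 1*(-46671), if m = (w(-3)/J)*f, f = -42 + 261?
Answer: 2473052/53 ≈ 46661.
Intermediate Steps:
f = 219
m = -511/53 (m = (-7/(-3)/(-53))*219 = (-7*(-1/3)*(-1/53))*219 = ((7/3)*(-1/53))*219 = -7/159*219 = -511/53 ≈ -9.6415)
m - 1*(-46671) = -511/53 - 1*(-46671) = -511/53 + 46671 = 2473052/53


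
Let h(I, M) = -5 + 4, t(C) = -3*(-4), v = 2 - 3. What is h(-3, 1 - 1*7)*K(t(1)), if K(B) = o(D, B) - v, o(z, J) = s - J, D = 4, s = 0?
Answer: 11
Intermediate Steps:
v = -1
t(C) = 12
o(z, J) = -J (o(z, J) = 0 - J = -J)
h(I, M) = -1
K(B) = 1 - B (K(B) = -B - 1*(-1) = -B + 1 = 1 - B)
h(-3, 1 - 1*7)*K(t(1)) = -(1 - 1*12) = -(1 - 12) = -1*(-11) = 11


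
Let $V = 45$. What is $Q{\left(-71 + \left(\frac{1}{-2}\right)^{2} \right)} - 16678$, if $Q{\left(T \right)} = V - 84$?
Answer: $-16717$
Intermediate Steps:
$Q{\left(T \right)} = -39$ ($Q{\left(T \right)} = 45 - 84 = -39$)
$Q{\left(-71 + \left(\frac{1}{-2}\right)^{2} \right)} - 16678 = -39 - 16678 = -16717$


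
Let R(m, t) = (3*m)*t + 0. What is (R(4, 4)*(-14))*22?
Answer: -14784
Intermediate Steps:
R(m, t) = 3*m*t (R(m, t) = 3*m*t + 0 = 3*m*t)
(R(4, 4)*(-14))*22 = ((3*4*4)*(-14))*22 = (48*(-14))*22 = -672*22 = -14784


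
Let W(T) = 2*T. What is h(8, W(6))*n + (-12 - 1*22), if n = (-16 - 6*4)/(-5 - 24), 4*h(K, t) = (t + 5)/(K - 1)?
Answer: -6732/203 ≈ -33.163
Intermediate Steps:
h(K, t) = (5 + t)/(4*(-1 + K)) (h(K, t) = ((t + 5)/(K - 1))/4 = ((5 + t)/(-1 + K))/4 = (5 + t)/(4*(-1 + K)))
n = 40/29 (n = (-16 - 24)/(-29) = -40*(-1/29) = 40/29 ≈ 1.3793)
h(8, W(6))*n + (-12 - 1*22) = ((5 + 2*6)/(4*(-1 + 8)))*(40/29) + (-12 - 1*22) = ((1/4)*(5 + 12)/7)*(40/29) + (-12 - 22) = ((1/4)*(1/7)*17)*(40/29) - 34 = (17/28)*(40/29) - 34 = 170/203 - 34 = -6732/203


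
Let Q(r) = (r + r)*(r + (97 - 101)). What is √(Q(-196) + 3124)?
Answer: 2*√20381 ≈ 285.52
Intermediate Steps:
Q(r) = 2*r*(-4 + r) (Q(r) = (2*r)*(r - 4) = (2*r)*(-4 + r) = 2*r*(-4 + r))
√(Q(-196) + 3124) = √(2*(-196)*(-4 - 196) + 3124) = √(2*(-196)*(-200) + 3124) = √(78400 + 3124) = √81524 = 2*√20381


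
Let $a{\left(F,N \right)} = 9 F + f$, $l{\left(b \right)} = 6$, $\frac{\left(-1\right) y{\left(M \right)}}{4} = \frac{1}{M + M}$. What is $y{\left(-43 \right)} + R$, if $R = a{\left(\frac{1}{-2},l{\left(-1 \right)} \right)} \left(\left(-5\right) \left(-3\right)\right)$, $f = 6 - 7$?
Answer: $- \frac{7091}{86} \approx -82.453$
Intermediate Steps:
$f = -1$ ($f = 6 - 7 = -1$)
$y{\left(M \right)} = - \frac{2}{M}$ ($y{\left(M \right)} = - \frac{4}{M + M} = - \frac{4}{2 M} = - 4 \frac{1}{2 M} = - \frac{2}{M}$)
$a{\left(F,N \right)} = -1 + 9 F$ ($a{\left(F,N \right)} = 9 F - 1 = -1 + 9 F$)
$R = - \frac{165}{2}$ ($R = \left(-1 + \frac{9}{-2}\right) \left(\left(-5\right) \left(-3\right)\right) = \left(-1 + 9 \left(- \frac{1}{2}\right)\right) 15 = \left(-1 - \frac{9}{2}\right) 15 = \left(- \frac{11}{2}\right) 15 = - \frac{165}{2} \approx -82.5$)
$y{\left(-43 \right)} + R = - \frac{2}{-43} - \frac{165}{2} = \left(-2\right) \left(- \frac{1}{43}\right) - \frac{165}{2} = \frac{2}{43} - \frac{165}{2} = - \frac{7091}{86}$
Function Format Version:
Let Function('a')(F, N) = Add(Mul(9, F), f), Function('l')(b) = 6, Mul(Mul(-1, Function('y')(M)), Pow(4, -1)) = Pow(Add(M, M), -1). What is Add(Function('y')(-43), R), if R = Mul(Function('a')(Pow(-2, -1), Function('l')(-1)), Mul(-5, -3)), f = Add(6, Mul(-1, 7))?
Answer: Rational(-7091, 86) ≈ -82.453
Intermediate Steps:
f = -1 (f = Add(6, -7) = -1)
Function('y')(M) = Mul(-2, Pow(M, -1)) (Function('y')(M) = Mul(-4, Pow(Add(M, M), -1)) = Mul(-4, Pow(Mul(2, M), -1)) = Mul(-4, Mul(Rational(1, 2), Pow(M, -1))) = Mul(-2, Pow(M, -1)))
Function('a')(F, N) = Add(-1, Mul(9, F)) (Function('a')(F, N) = Add(Mul(9, F), -1) = Add(-1, Mul(9, F)))
R = Rational(-165, 2) (R = Mul(Add(-1, Mul(9, Pow(-2, -1))), Mul(-5, -3)) = Mul(Add(-1, Mul(9, Rational(-1, 2))), 15) = Mul(Add(-1, Rational(-9, 2)), 15) = Mul(Rational(-11, 2), 15) = Rational(-165, 2) ≈ -82.500)
Add(Function('y')(-43), R) = Add(Mul(-2, Pow(-43, -1)), Rational(-165, 2)) = Add(Mul(-2, Rational(-1, 43)), Rational(-165, 2)) = Add(Rational(2, 43), Rational(-165, 2)) = Rational(-7091, 86)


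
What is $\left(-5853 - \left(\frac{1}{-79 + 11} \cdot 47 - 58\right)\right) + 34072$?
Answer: $\frac{1922883}{68} \approx 28278.0$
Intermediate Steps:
$\left(-5853 - \left(\frac{1}{-79 + 11} \cdot 47 - 58\right)\right) + 34072 = \left(-5853 - \left(\frac{1}{-68} \cdot 47 - 58\right)\right) + 34072 = \left(-5853 - \left(\left(- \frac{1}{68}\right) 47 - 58\right)\right) + 34072 = \left(-5853 - \left(- \frac{47}{68} - 58\right)\right) + 34072 = \left(-5853 - - \frac{3991}{68}\right) + 34072 = \left(-5853 + \frac{3991}{68}\right) + 34072 = - \frac{394013}{68} + 34072 = \frac{1922883}{68}$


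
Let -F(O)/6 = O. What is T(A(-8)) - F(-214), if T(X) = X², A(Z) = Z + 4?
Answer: -1268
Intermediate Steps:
F(O) = -6*O
A(Z) = 4 + Z
T(A(-8)) - F(-214) = (4 - 8)² - (-6)*(-214) = (-4)² - 1*1284 = 16 - 1284 = -1268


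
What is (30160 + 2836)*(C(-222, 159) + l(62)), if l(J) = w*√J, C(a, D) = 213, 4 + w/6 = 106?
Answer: 7028148 + 20193552*√62 ≈ 1.6603e+8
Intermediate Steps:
w = 612 (w = -24 + 6*106 = -24 + 636 = 612)
l(J) = 612*√J
(30160 + 2836)*(C(-222, 159) + l(62)) = (30160 + 2836)*(213 + 612*√62) = 32996*(213 + 612*√62) = 7028148 + 20193552*√62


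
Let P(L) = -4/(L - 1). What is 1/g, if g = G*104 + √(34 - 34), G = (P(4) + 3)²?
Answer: 9/2600 ≈ 0.0034615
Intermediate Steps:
P(L) = -4/(-1 + L)
G = 25/9 (G = (-4/(-1 + 4) + 3)² = (-4/3 + 3)² = (5/3)² = 25/9 ≈ 2.7778)
g = 2600/9 (g = (25/9)*104 + √(34 - 34) = 2600/9 + √0 = 2600/9 + 0 = 2600/9 ≈ 288.89)
1/g = 1/(2600/9) = 9/2600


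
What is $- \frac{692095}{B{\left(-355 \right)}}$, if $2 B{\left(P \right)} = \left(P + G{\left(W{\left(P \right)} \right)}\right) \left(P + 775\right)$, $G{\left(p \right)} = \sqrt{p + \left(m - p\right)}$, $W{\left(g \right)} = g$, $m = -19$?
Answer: $\frac{49138745}{5293848} + \frac{138419 i \sqrt{19}}{5293848} \approx 9.2822 + 0.11397 i$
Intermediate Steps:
$G{\left(p \right)} = i \sqrt{19}$ ($G{\left(p \right)} = \sqrt{p - \left(19 + p\right)} = \sqrt{-19} = i \sqrt{19}$)
$B{\left(P \right)} = \frac{\left(775 + P\right) \left(P + i \sqrt{19}\right)}{2}$ ($B{\left(P \right)} = \frac{\left(P + i \sqrt{19}\right) \left(P + 775\right)}{2} = \frac{\left(P + i \sqrt{19}\right) \left(775 + P\right)}{2} = \frac{\left(775 + P\right) \left(P + i \sqrt{19}\right)}{2}$)
$- \frac{692095}{B{\left(-355 \right)}} = - \frac{692095}{\frac{\left(-355\right)^{2}}{2} + \frac{775}{2} \left(-355\right) + \frac{775 i \sqrt{19}}{2} + \frac{1}{2} i \left(-355\right) \sqrt{19}} = - \frac{692095}{\frac{1}{2} \cdot 126025 - \frac{275125}{2} + \frac{775 i \sqrt{19}}{2} - \frac{355 i \sqrt{19}}{2}} = - \frac{692095}{\frac{126025}{2} - \frac{275125}{2} + \frac{775 i \sqrt{19}}{2} - \frac{355 i \sqrt{19}}{2}} = - \frac{692095}{-74550 + 210 i \sqrt{19}}$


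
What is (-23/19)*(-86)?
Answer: 1978/19 ≈ 104.11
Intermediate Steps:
(-23/19)*(-86) = ((1/19)*(-23))*(-86) = -23/19*(-86) = 1978/19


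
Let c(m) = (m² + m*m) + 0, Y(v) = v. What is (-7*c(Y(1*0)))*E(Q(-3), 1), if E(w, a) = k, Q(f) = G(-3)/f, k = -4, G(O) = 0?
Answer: 0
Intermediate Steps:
c(m) = 2*m² (c(m) = (m² + m²) + 0 = 2*m² + 0 = 2*m²)
Q(f) = 0 (Q(f) = 0/f = 0)
E(w, a) = -4
(-7*c(Y(1*0)))*E(Q(-3), 1) = -14*(1*0)²*(-4) = -14*0²*(-4) = -14*0*(-4) = -7*0*(-4) = 0*(-4) = 0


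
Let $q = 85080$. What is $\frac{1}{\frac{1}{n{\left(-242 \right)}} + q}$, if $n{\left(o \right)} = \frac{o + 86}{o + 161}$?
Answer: $\frac{52}{4424187} \approx 1.1754 \cdot 10^{-5}$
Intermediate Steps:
$n{\left(o \right)} = \frac{86 + o}{161 + o}$
$\frac{1}{\frac{1}{n{\left(-242 \right)}} + q} = \frac{1}{\frac{1}{\frac{1}{161 - 242} \left(86 - 242\right)} + 85080} = \frac{1}{\frac{1}{\frac{1}{-81} \left(-156\right)} + 85080} = \frac{1}{\frac{1}{\left(- \frac{1}{81}\right) \left(-156\right)} + 85080} = \frac{1}{\frac{1}{\frac{52}{27}} + 85080} = \frac{1}{\frac{27}{52} + 85080} = \frac{1}{\frac{4424187}{52}} = \frac{52}{4424187}$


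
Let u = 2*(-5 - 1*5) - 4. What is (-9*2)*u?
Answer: 432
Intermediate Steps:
u = -24 (u = 2*(-5 - 5) - 4 = 2*(-10) - 4 = -20 - 4 = -24)
(-9*2)*u = -9*2*(-24) = -18*(-24) = 432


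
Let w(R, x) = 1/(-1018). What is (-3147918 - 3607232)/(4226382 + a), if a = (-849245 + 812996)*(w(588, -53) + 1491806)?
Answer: 6876742700/55045549763367 ≈ 0.00012493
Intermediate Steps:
w(R, x) = -1/1018
a = -55049852220243/1018 (a = (-849245 + 812996)*(-1/1018 + 1491806) = -36249*1518658507/1018 = -55049852220243/1018 ≈ -5.4077e+10)
(-3147918 - 3607232)/(4226382 + a) = (-3147918 - 3607232)/(4226382 - 55049852220243/1018) = -6755150/(-55045549763367/1018) = -6755150*(-1018/55045549763367) = 6876742700/55045549763367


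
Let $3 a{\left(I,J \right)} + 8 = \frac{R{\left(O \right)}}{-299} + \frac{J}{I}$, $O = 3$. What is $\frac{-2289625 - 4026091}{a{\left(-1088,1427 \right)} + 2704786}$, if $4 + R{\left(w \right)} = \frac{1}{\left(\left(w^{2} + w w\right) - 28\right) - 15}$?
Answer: $- \frac{154093365254400}{65992375123063} \approx -2.335$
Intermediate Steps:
$R{\left(w \right)} = -4 + \frac{1}{-43 + 2 w^{2}}$ ($R{\left(w \right)} = -4 + \frac{1}{\left(\left(w^{2} + w w\right) - 28\right) - 15} = -4 + \frac{1}{\left(\left(w^{2} + w^{2}\right) - 28\right) - 15} = -4 + \frac{1}{\left(2 w^{2} - 28\right) - 15} = -4 + \frac{1}{\left(-28 + 2 w^{2}\right) - 15} = -4 + \frac{1}{-43 + 2 w^{2}}$)
$a{\left(I,J \right)} = - \frac{59699}{22425} + \frac{J}{3 I}$ ($a{\left(I,J \right)} = - \frac{8}{3} + \frac{\frac{\frac{1}{-43 + 2 \cdot 3^{2}} \left(173 - 8 \cdot 3^{2}\right)}{-299} + \frac{J}{I}}{3} = - \frac{8}{3} + \frac{\frac{173 - 72}{-43 + 2 \cdot 9} \left(- \frac{1}{299}\right) + \frac{J}{I}}{3} = - \frac{8}{3} + \frac{\frac{173 - 72}{-43 + 18} \left(- \frac{1}{299}\right) + \frac{J}{I}}{3} = - \frac{8}{3} + \frac{\frac{1}{-25} \cdot 101 \left(- \frac{1}{299}\right) + \frac{J}{I}}{3} = - \frac{8}{3} + \frac{\left(- \frac{1}{25}\right) 101 \left(- \frac{1}{299}\right) + \frac{J}{I}}{3} = - \frac{8}{3} + \frac{\left(- \frac{101}{25}\right) \left(- \frac{1}{299}\right) + \frac{J}{I}}{3} = - \frac{8}{3} + \frac{\frac{101}{7475} + \frac{J}{I}}{3} = - \frac{8}{3} + \left(\frac{101}{22425} + \frac{J}{3 I}\right) = - \frac{59699}{22425} + \frac{J}{3 I}$)
$\frac{-2289625 - 4026091}{a{\left(-1088,1427 \right)} + 2704786} = \frac{-2289625 - 4026091}{\left(- \frac{59699}{22425} + \frac{1}{3} \cdot 1427 \frac{1}{-1088}\right) + 2704786} = - \frac{6315716}{\left(- \frac{59699}{22425} + \frac{1}{3} \cdot 1427 \left(- \frac{1}{1088}\right)\right) + 2704786} = - \frac{6315716}{\left(- \frac{59699}{22425} - \frac{1427}{3264}\right) + 2704786} = - \frac{6315716}{- \frac{75619337}{24398400} + 2704786} = - \frac{6315716}{\frac{65992375123063}{24398400}} = \left(-6315716\right) \frac{24398400}{65992375123063} = - \frac{154093365254400}{65992375123063}$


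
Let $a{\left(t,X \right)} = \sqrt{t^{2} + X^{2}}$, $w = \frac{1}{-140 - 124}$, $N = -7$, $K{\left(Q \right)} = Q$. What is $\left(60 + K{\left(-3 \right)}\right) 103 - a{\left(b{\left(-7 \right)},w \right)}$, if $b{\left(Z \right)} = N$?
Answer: $5871 - \frac{\sqrt{3415105}}{264} \approx 5864.0$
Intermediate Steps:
$w = - \frac{1}{264}$ ($w = \frac{1}{-264} = - \frac{1}{264} \approx -0.0037879$)
$b{\left(Z \right)} = -7$
$a{\left(t,X \right)} = \sqrt{X^{2} + t^{2}}$
$\left(60 + K{\left(-3 \right)}\right) 103 - a{\left(b{\left(-7 \right)},w \right)} = \left(60 - 3\right) 103 - \sqrt{\left(- \frac{1}{264}\right)^{2} + \left(-7\right)^{2}} = 57 \cdot 103 - \sqrt{\frac{1}{69696} + 49} = 5871 - \sqrt{\frac{3415105}{69696}} = 5871 - \frac{\sqrt{3415105}}{264}$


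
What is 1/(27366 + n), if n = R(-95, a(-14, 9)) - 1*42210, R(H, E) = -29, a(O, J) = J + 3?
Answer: -1/14873 ≈ -6.7236e-5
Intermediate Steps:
a(O, J) = 3 + J
n = -42239 (n = -29 - 1*42210 = -29 - 42210 = -42239)
1/(27366 + n) = 1/(27366 - 42239) = 1/(-14873) = -1/14873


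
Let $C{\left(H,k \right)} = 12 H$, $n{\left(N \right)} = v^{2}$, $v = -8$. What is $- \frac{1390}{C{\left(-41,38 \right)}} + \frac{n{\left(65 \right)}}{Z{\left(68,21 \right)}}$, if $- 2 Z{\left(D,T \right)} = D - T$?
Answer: $\frac{1177}{11562} \approx 0.1018$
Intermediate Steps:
$Z{\left(D,T \right)} = \frac{T}{2} - \frac{D}{2}$ ($Z{\left(D,T \right)} = - \frac{D - T}{2} = \frac{T}{2} - \frac{D}{2}$)
$n{\left(N \right)} = 64$ ($n{\left(N \right)} = \left(-8\right)^{2} = 64$)
$- \frac{1390}{C{\left(-41,38 \right)}} + \frac{n{\left(65 \right)}}{Z{\left(68,21 \right)}} = - \frac{1390}{12 \left(-41\right)} + \frac{64}{\frac{1}{2} \cdot 21 - 34} = - \frac{1390}{-492} + \frac{64}{\frac{21}{2} - 34} = \left(-1390\right) \left(- \frac{1}{492}\right) + \frac{64}{- \frac{47}{2}} = \frac{695}{246} + 64 \left(- \frac{2}{47}\right) = \frac{695}{246} - \frac{128}{47} = \frac{1177}{11562}$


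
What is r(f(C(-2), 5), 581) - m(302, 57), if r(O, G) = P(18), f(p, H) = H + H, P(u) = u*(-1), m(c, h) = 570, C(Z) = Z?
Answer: -588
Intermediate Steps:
P(u) = -u
f(p, H) = 2*H
r(O, G) = -18 (r(O, G) = -1*18 = -18)
r(f(C(-2), 5), 581) - m(302, 57) = -18 - 1*570 = -18 - 570 = -588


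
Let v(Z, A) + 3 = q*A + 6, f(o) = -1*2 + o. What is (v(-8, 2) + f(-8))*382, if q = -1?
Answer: -3438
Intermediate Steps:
f(o) = -2 + o
v(Z, A) = 3 - A (v(Z, A) = -3 + (-A + 6) = -3 + (6 - A) = 3 - A)
(v(-8, 2) + f(-8))*382 = ((3 - 1*2) + (-2 - 8))*382 = ((3 - 2) - 10)*382 = (1 - 10)*382 = -9*382 = -3438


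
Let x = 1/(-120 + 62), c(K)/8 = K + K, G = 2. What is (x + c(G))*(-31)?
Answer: -57505/58 ≈ -991.47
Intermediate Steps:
c(K) = 16*K (c(K) = 8*(K + K) = 8*(2*K) = 16*K)
x = -1/58 (x = 1/(-58) = -1/58 ≈ -0.017241)
(x + c(G))*(-31) = (-1/58 + 16*2)*(-31) = (-1/58 + 32)*(-31) = (1855/58)*(-31) = -57505/58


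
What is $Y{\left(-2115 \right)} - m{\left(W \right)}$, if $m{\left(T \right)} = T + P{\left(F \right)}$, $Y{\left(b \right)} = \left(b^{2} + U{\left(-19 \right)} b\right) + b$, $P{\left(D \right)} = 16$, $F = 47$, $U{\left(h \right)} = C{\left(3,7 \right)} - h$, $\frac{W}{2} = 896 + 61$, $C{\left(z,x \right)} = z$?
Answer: $4422650$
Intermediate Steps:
$W = 1914$ ($W = 2 \left(896 + 61\right) = 2 \cdot 957 = 1914$)
$U{\left(h \right)} = 3 - h$
$Y{\left(b \right)} = b^{2} + 23 b$ ($Y{\left(b \right)} = \left(b^{2} + \left(3 - -19\right) b\right) + b = \left(b^{2} + \left(3 + 19\right) b\right) + b = \left(b^{2} + 22 b\right) + b = b^{2} + 23 b$)
$m{\left(T \right)} = 16 + T$ ($m{\left(T \right)} = T + 16 = 16 + T$)
$Y{\left(-2115 \right)} - m{\left(W \right)} = - 2115 \left(23 - 2115\right) - \left(16 + 1914\right) = \left(-2115\right) \left(-2092\right) - 1930 = 4424580 - 1930 = 4422650$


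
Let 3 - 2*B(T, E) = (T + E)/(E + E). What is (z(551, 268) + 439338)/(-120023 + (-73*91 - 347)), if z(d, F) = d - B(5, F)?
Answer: -471559673/136157936 ≈ -3.4633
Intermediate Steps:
B(T, E) = 3/2 - (E + T)/(4*E) (B(T, E) = 3/2 - (T + E)/(2*(E + E)) = 3/2 - (E + T)/(2*(2*E)) = 3/2 - (E + T)*1/(2*E)/2 = 3/2 - (E + T)/(4*E))
z(d, F) = d - (-5 + 5*F)/(4*F) (z(d, F) = d - (-1*5 + 5*F)/(4*F) = d - (-5 + 5*F)/(4*F))
(z(551, 268) + 439338)/(-120023 + (-73*91 - 347)) = ((-5/4 + 551 + (5/4)/268) + 439338)/(-120023 + (-73*91 - 347)) = ((-5/4 + 551 + (5/4)*(1/268)) + 439338)/(-120023 + (-6643 - 347)) = ((-5/4 + 551 + 5/1072) + 439338)/(-120023 - 6990) = (589337/1072 + 439338)/(-127013) = (471559673/1072)*(-1/127013) = -471559673/136157936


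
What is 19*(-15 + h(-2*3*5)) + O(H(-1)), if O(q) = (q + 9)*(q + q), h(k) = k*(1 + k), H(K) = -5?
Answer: 16205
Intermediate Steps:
O(q) = 2*q*(9 + q) (O(q) = (9 + q)*(2*q) = 2*q*(9 + q))
19*(-15 + h(-2*3*5)) + O(H(-1)) = 19*(-15 + (-2*3*5)*(1 - 2*3*5)) + 2*(-5)*(9 - 5) = 19*(-15 + (-6*5)*(1 - 6*5)) + 2*(-5)*4 = 19*(-15 - 30*(1 - 30)) - 40 = 19*(-15 - 30*(-29)) - 40 = 19*(-15 + 870) - 40 = 19*855 - 40 = 16245 - 40 = 16205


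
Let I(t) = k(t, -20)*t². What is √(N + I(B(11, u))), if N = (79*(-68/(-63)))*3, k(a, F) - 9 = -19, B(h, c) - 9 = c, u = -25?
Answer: 2*I*√254037/21 ≈ 48.002*I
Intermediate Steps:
B(h, c) = 9 + c
k(a, F) = -10 (k(a, F) = 9 - 19 = -10)
I(t) = -10*t²
N = 5372/21 (N = (79*(-68*(-1/63)))*3 = (79*(68/63))*3 = (5372/63)*3 = 5372/21 ≈ 255.81)
√(N + I(B(11, u))) = √(5372/21 - 10*(9 - 25)²) = √(5372/21 - 10*(-16)²) = √(5372/21 - 10*256) = √(5372/21 - 2560) = √(-48388/21) = 2*I*√254037/21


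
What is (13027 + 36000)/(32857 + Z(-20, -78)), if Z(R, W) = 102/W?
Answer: 637351/427124 ≈ 1.4922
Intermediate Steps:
(13027 + 36000)/(32857 + Z(-20, -78)) = (13027 + 36000)/(32857 + 102/(-78)) = 49027/(32857 + 102*(-1/78)) = 49027/(32857 - 17/13) = 49027/(427124/13) = 49027*(13/427124) = 637351/427124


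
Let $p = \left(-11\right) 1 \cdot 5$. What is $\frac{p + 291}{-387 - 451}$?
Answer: $- \frac{118}{419} \approx -0.28162$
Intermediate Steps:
$p = -55$ ($p = \left(-11\right) 5 = -55$)
$\frac{p + 291}{-387 - 451} = \frac{-55 + 291}{-387 - 451} = \frac{236}{-838} = 236 \left(- \frac{1}{838}\right) = - \frac{118}{419}$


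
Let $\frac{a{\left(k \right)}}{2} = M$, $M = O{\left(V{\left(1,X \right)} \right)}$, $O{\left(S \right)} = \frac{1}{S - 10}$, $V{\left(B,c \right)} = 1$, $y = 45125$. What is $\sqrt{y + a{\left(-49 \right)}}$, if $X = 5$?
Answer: $\frac{\sqrt{406123}}{3} \approx 212.43$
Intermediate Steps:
$O{\left(S \right)} = \frac{1}{-10 + S}$
$M = - \frac{1}{9}$ ($M = \frac{1}{-10 + 1} = \frac{1}{-9} = - \frac{1}{9} \approx -0.11111$)
$a{\left(k \right)} = - \frac{2}{9}$ ($a{\left(k \right)} = 2 \left(- \frac{1}{9}\right) = - \frac{2}{9}$)
$\sqrt{y + a{\left(-49 \right)}} = \sqrt{45125 - \frac{2}{9}} = \sqrt{\frac{406123}{9}} = \frac{\sqrt{406123}}{3}$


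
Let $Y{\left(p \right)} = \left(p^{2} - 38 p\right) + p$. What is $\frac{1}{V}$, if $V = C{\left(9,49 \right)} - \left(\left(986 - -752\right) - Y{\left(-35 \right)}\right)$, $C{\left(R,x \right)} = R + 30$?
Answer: $\frac{1}{821} \approx 0.001218$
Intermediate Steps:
$Y{\left(p \right)} = p^{2} - 37 p$
$C{\left(R,x \right)} = 30 + R$
$V = 821$ ($V = \left(30 + 9\right) - \left(\left(986 - -752\right) - - 35 \left(-37 - 35\right)\right) = 39 - \left(\left(986 + 752\right) - \left(-35\right) \left(-72\right)\right) = 39 - \left(1738 - 2520\right) = 39 - -782 = 39 + 782 = 821$)
$\frac{1}{V} = \frac{1}{821}$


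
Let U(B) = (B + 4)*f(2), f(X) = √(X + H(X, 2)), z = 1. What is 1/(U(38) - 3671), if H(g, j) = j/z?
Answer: -1/3587 ≈ -0.00027878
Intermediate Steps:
H(g, j) = j (H(g, j) = j/1 = j*1 = j)
f(X) = √(2 + X) (f(X) = √(X + 2) = √(2 + X))
U(B) = 8 + 2*B (U(B) = (B + 4)*√(2 + 2) = (4 + B)*√4 = (4 + B)*2 = 8 + 2*B)
1/(U(38) - 3671) = 1/((8 + 2*38) - 3671) = 1/((8 + 76) - 3671) = 1/(84 - 3671) = 1/(-3587) = -1/3587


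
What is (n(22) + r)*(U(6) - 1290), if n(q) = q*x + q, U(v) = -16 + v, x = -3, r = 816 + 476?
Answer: -1622400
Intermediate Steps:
r = 1292
n(q) = -2*q (n(q) = q*(-3) + q = -3*q + q = -2*q)
(n(22) + r)*(U(6) - 1290) = (-2*22 + 1292)*((-16 + 6) - 1290) = (-44 + 1292)*(-10 - 1290) = 1248*(-1300) = -1622400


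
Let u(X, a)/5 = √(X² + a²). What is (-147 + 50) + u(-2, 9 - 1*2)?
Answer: -97 + 5*√53 ≈ -60.599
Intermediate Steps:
u(X, a) = 5*√(X² + a²)
(-147 + 50) + u(-2, 9 - 1*2) = (-147 + 50) + 5*√((-2)² + (9 - 1*2)²) = -97 + 5*√(4 + (9 - 2)²) = -97 + 5*√(4 + 7²) = -97 + 5*√(4 + 49) = -97 + 5*√53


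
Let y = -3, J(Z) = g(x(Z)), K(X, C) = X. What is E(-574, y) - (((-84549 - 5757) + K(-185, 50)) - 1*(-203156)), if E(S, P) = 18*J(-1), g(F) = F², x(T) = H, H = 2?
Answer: -112593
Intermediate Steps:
x(T) = 2
J(Z) = 4 (J(Z) = 2² = 4)
E(S, P) = 72 (E(S, P) = 18*4 = 72)
E(-574, y) - (((-84549 - 5757) + K(-185, 50)) - 1*(-203156)) = 72 - (((-84549 - 5757) - 185) - 1*(-203156)) = 72 - ((-90306 - 185) + 203156) = 72 - (-90491 + 203156) = 72 - 1*112665 = 72 - 112665 = -112593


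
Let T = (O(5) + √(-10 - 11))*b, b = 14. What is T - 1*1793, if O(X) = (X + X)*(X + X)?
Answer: -393 + 14*I*√21 ≈ -393.0 + 64.156*I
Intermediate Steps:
O(X) = 4*X² (O(X) = (2*X)*(2*X) = 4*X²)
T = 1400 + 14*I*√21 (T = (4*5² + √(-10 - 11))*14 = (4*25 + √(-21))*14 = (100 + I*√21)*14 = 1400 + 14*I*√21 ≈ 1400.0 + 64.156*I)
T - 1*1793 = (1400 + 14*I*√21) - 1*1793 = (1400 + 14*I*√21) - 1793 = -393 + 14*I*√21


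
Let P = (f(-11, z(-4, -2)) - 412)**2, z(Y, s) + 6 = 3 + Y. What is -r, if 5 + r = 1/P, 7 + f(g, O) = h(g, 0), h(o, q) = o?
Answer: 924499/184900 ≈ 5.0000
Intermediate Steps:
z(Y, s) = -3 + Y (z(Y, s) = -6 + (3 + Y) = -3 + Y)
f(g, O) = -7 + g
P = 184900 (P = ((-7 - 11) - 412)**2 = (-18 - 412)**2 = (-430)**2 = 184900)
r = -924499/184900 (r = -5 + 1/184900 = -924499/184900 ≈ -5.0000)
-r = -1*(-924499/184900) = 924499/184900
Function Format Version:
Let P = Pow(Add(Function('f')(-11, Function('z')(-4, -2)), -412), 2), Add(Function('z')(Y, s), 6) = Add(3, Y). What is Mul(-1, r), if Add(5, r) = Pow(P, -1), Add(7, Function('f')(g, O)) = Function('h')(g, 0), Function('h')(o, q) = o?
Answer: Rational(924499, 184900) ≈ 5.0000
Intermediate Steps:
Function('z')(Y, s) = Add(-3, Y) (Function('z')(Y, s) = Add(-6, Add(3, Y)) = Add(-3, Y))
Function('f')(g, O) = Add(-7, g)
P = 184900 (P = Pow(Add(Add(-7, -11), -412), 2) = Pow(Add(-18, -412), 2) = Pow(-430, 2) = 184900)
r = Rational(-924499, 184900) (r = Add(-5, Pow(184900, -1)) = Add(-5, Rational(1, 184900)) = Rational(-924499, 184900) ≈ -5.0000)
Mul(-1, r) = Mul(-1, Rational(-924499, 184900)) = Rational(924499, 184900)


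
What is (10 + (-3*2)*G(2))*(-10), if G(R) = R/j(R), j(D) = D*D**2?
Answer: -85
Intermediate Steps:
j(D) = D**3
G(R) = R**(-2) (G(R) = R/(R**3) = R/R**3 = R**(-2))
(10 + (-3*2)*G(2))*(-10) = (10 - 3*2/2**2)*(-10) = (10 - 6*1/4)*(-10) = (10 - 3/2)*(-10) = (17/2)*(-10) = -85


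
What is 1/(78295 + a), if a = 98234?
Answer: 1/176529 ≈ 5.6648e-6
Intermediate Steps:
1/(78295 + a) = 1/(78295 + 98234) = 1/176529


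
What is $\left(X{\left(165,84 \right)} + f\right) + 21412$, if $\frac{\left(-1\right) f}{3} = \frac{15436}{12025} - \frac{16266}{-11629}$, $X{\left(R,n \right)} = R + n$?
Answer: $\frac{3027921310543}{139838725} \approx 21653.0$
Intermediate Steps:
$f = - \frac{1125311682}{139838725}$ ($f = - 3 \left(\frac{15436}{12025} - \frac{16266}{-11629}\right) = - 3 \left(15436 \cdot \frac{1}{12025} - - \frac{16266}{11629}\right) = - 3 \left(\frac{15436}{12025} + \frac{16266}{11629}\right) = \left(-3\right) \frac{375103894}{139838725} = - \frac{1125311682}{139838725} \approx -8.0472$)
$\left(X{\left(165,84 \right)} + f\right) + 21412 = \left(\left(165 + 84\right) - \frac{1125311682}{139838725}\right) + 21412 = \left(249 - \frac{1125311682}{139838725}\right) + 21412 = \frac{33694530843}{139838725} + 21412 = \frac{3027921310543}{139838725}$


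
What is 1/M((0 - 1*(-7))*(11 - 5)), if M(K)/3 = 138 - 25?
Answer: 1/339 ≈ 0.0029499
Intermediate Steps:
M(K) = 339 (M(K) = 3*(138 - 25) = 3*113 = 339)
1/M((0 - 1*(-7))*(11 - 5)) = 1/339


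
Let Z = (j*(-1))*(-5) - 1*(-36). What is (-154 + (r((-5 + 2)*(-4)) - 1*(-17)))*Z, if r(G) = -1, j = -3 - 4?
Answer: -138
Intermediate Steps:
j = -7
Z = 1 (Z = -7*(-1)*(-5) - 1*(-36) = 7*(-5) + 36 = -35 + 36 = 1)
(-154 + (r((-5 + 2)*(-4)) - 1*(-17)))*Z = (-154 + (-1 - 1*(-17)))*1 = (-154 + (-1 + 17))*1 = (-154 + 16)*1 = -138*1 = -138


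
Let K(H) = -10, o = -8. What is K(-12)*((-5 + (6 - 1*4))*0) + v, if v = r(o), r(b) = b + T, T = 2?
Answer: -6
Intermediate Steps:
r(b) = 2 + b (r(b) = b + 2 = 2 + b)
v = -6 (v = 2 - 8 = -6)
K(-12)*((-5 + (6 - 1*4))*0) + v = -10*(-5 + (6 - 1*4))*0 - 6 = -10*(-5 + (6 - 4))*0 - 6 = -10*(-5 + 2)*0 - 6 = -(-30)*0 - 6 = -10*0 - 6 = 0 - 6 = -6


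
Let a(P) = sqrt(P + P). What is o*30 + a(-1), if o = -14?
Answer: -420 + I*sqrt(2) ≈ -420.0 + 1.4142*I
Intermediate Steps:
a(P) = sqrt(2)*sqrt(P) (a(P) = sqrt(2*P) = sqrt(2)*sqrt(P))
o*30 + a(-1) = -14*30 + sqrt(2)*sqrt(-1) = -420 + sqrt(2)*I = -420 + I*sqrt(2)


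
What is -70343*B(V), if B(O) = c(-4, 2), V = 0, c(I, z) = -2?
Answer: 140686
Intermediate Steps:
B(O) = -2
-70343*B(V) = -70343*(-2) = 140686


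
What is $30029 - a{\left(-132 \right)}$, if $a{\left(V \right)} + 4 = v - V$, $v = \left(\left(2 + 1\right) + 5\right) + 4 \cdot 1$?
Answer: $29889$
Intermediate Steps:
$v = 12$ ($v = \left(3 + 5\right) + 4 = 8 + 4 = 12$)
$a{\left(V \right)} = 8 - V$ ($a{\left(V \right)} = -4 - \left(-12 + V\right) = 8 - V$)
$30029 - a{\left(-132 \right)} = 30029 - \left(8 - -132\right) = 30029 - \left(8 + 132\right) = 30029 - 140 = 29889$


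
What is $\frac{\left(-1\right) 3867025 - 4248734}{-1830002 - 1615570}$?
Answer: $\frac{2705253}{1148524} \approx 2.3554$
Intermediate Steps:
$\frac{\left(-1\right) 3867025 - 4248734}{-1830002 - 1615570} = \frac{-3867025 - 4248734}{-3445572} = \left(-8115759\right) \left(- \frac{1}{3445572}\right) = \frac{2705253}{1148524}$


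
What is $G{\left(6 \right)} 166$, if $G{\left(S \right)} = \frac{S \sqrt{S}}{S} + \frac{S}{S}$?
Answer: $166 + 166 \sqrt{6} \approx 572.62$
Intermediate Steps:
$G{\left(S \right)} = 1 + \sqrt{S}$ ($G{\left(S \right)} = \frac{S^{\frac{3}{2}}}{S} + 1 = \sqrt{S} + 1 = 1 + \sqrt{S}$)
$G{\left(6 \right)} 166 = \left(1 + \sqrt{6}\right) 166 = 166 + 166 \sqrt{6}$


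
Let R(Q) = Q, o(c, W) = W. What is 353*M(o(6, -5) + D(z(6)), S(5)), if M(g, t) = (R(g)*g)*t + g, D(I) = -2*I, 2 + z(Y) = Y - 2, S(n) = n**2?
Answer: 711648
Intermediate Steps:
z(Y) = -4 + Y (z(Y) = -2 + (Y - 2) = -2 + (-2 + Y) = -4 + Y)
M(g, t) = g + t*g**2 (M(g, t) = (g*g)*t + g = g**2*t + g = t*g**2 + g = g + t*g**2)
353*M(o(6, -5) + D(z(6)), S(5)) = 353*((-5 - 2*(-4 + 6))*(1 + (-5 - 2*(-4 + 6))*5**2)) = 353*((-5 - 2*2)*(1 + (-5 - 2*2)*25)) = 353*((-5 - 4)*(1 + (-5 - 4)*25)) = 353*(-9*(1 - 9*25)) = 353*(-9*(1 - 225)) = 353*(-9*(-224)) = 353*2016 = 711648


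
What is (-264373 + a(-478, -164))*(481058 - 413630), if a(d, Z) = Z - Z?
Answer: -17826142644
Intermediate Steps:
a(d, Z) = 0
(-264373 + a(-478, -164))*(481058 - 413630) = (-264373 + 0)*(481058 - 413630) = -264373*67428 = -17826142644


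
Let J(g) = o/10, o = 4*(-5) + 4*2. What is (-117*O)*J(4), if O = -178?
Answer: -124956/5 ≈ -24991.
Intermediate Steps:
o = -12 (o = -20 + 8 = -12)
J(g) = -6/5 (J(g) = -12/10 = -12*1/10 = -6/5)
(-117*O)*J(4) = -117*(-178)*(-6/5) = 20826*(-6/5) = -124956/5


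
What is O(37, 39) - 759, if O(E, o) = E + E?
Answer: -685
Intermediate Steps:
O(E, o) = 2*E
O(37, 39) - 759 = 2*37 - 759 = 74 - 759 = -685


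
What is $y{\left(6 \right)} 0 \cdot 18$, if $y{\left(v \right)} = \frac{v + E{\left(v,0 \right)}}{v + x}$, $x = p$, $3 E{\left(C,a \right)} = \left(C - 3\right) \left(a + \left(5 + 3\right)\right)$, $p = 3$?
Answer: $0$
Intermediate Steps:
$E{\left(C,a \right)} = \frac{\left(-3 + C\right) \left(8 + a\right)}{3}$ ($E{\left(C,a \right)} = \frac{\left(C - 3\right) \left(a + \left(5 + 3\right)\right)}{3} = \frac{\left(-3 + C\right) \left(a + 8\right)}{3} = \frac{\left(-3 + C\right) \left(8 + a\right)}{3}$)
$x = 3$
$y{\left(v \right)} = \frac{-8 + \frac{11 v}{3}}{3 + v}$ ($y{\left(v \right)} = \frac{v + \left(-8 - 0 + \frac{8 v}{3} + \frac{1}{3} v 0\right)}{v + 3} = \frac{v + \left(-8 + 0 + \frac{8 v}{3} + 0\right)}{3 + v} = \frac{v + \left(-8 + \frac{8 v}{3}\right)}{3 + v} = \frac{-8 + \frac{11 v}{3}}{3 + v}$)
$y{\left(6 \right)} 0 \cdot 18 = \frac{-24 + 11 \cdot 6}{3 \left(3 + 6\right)} 0 \cdot 18 = \frac{-24 + 66}{3 \cdot 9} \cdot 0 \cdot 18 = \frac{1}{3} \cdot \frac{1}{9} \cdot 42 \cdot 0 \cdot 18 = \frac{14}{9} \cdot 0 \cdot 18 = 0 \cdot 18 = 0$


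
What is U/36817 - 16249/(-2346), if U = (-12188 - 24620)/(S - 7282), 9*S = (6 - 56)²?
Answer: 438518541181/63311175906 ≈ 6.9264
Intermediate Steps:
S = 2500/9 (S = (6 - 56)²/9 = (⅑)*(-50)² = (⅑)*2500 = 2500/9 ≈ 277.78)
U = 3852/733 (U = (-12188 - 24620)/(2500/9 - 7282) = -36808/(-63038/9) = -36808*(-9/63038) = 3852/733 ≈ 5.2551)
U/36817 - 16249/(-2346) = (3852/733)/36817 - 16249/(-2346) = (3852/733)*(1/36817) - 16249*(-1/2346) = 3852/26986861 + 16249/2346 = 438518541181/63311175906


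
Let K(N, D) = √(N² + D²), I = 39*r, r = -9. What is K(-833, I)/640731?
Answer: √817090/640731 ≈ 0.0014108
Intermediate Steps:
I = -351 (I = 39*(-9) = -351)
K(N, D) = √(D² + N²)
K(-833, I)/640731 = √((-351)² + (-833)²)/640731 = √(123201 + 693889)*(1/640731) = √817090*(1/640731) = √817090/640731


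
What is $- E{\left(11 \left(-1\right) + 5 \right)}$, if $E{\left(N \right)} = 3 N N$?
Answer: $-108$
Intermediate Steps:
$E{\left(N \right)} = 3 N^{2}$
$- E{\left(11 \left(-1\right) + 5 \right)} = - 3 \left(11 \left(-1\right) + 5\right)^{2} = - 3 \left(-11 + 5\right)^{2} = - 3 \left(-6\right)^{2} = - 3 \cdot 36 = \left(-1\right) 108 = -108$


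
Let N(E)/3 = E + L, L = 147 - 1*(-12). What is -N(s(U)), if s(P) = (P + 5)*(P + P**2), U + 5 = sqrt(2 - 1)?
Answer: -513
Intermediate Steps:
L = 159 (L = 147 + 12 = 159)
U = -4 (U = -5 + sqrt(2 - 1) = -5 + sqrt(1) = -5 + 1 = -4)
s(P) = (5 + P)*(P + P**2)
N(E) = 477 + 3*E (N(E) = 3*(E + 159) = 3*(159 + E) = 477 + 3*E)
-N(s(U)) = -(477 + 3*(-4*(5 + (-4)**2 + 6*(-4)))) = -(477 + 3*(-4*(5 + 16 - 24))) = -(477 + 3*(-4*(-3))) = -(477 + 3*12) = -(477 + 36) = -1*513 = -513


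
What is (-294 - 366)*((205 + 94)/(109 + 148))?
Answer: -197340/257 ≈ -767.86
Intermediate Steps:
(-294 - 366)*((205 + 94)/(109 + 148)) = -197340/257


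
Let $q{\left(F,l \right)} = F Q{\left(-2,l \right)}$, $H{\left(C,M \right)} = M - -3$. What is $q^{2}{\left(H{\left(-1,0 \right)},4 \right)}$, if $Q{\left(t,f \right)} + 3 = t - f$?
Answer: $729$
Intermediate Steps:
$Q{\left(t,f \right)} = -3 + t - f$ ($Q{\left(t,f \right)} = -3 - \left(f - t\right) = -3 + t - f$)
$H{\left(C,M \right)} = 3 + M$ ($H{\left(C,M \right)} = M + 3 = 3 + M$)
$q{\left(F,l \right)} = F \left(-5 - l\right)$ ($q{\left(F,l \right)} = F \left(-3 - 2 - l\right) = F \left(-5 - l\right)$)
$q^{2}{\left(H{\left(-1,0 \right)},4 \right)} = \left(- \left(3 + 0\right) \left(5 + 4\right)\right)^{2} = \left(\left(-1\right) 3 \cdot 9\right)^{2} = \left(-27\right)^{2} = 729$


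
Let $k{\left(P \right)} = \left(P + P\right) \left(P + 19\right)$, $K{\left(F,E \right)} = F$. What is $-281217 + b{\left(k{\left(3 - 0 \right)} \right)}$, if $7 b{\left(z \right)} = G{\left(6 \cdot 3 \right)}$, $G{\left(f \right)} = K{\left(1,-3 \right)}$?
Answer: $- \frac{1968518}{7} \approx -2.8122 \cdot 10^{5}$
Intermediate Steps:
$k{\left(P \right)} = 2 P \left(19 + P\right)$
$G{\left(f \right)} = 1$
$b{\left(z \right)} = \frac{1}{7}$ ($b{\left(z \right)} = \frac{1}{7} \cdot 1 = \frac{1}{7}$)
$-281217 + b{\left(k{\left(3 - 0 \right)} \right)} = -281217 + \frac{1}{7} = - \frac{1968518}{7}$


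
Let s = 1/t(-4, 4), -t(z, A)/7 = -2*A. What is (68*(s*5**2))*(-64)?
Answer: -13600/7 ≈ -1942.9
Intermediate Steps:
t(z, A) = 14*A (t(z, A) = -(-14)*A = 14*A)
s = 1/56 (s = 1/(14*4) = 1/56 ≈ 0.017857)
(68*(s*5**2))*(-64) = (68*((1/56)*5**2))*(-64) = (68*((1/56)*25))*(-64) = (68*(25/56))*(-64) = (425/14)*(-64) = -13600/7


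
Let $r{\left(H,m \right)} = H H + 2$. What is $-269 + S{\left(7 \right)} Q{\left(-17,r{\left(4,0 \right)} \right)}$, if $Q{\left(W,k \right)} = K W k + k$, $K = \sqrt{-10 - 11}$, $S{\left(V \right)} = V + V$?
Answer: $-17 - 4284 i \sqrt{21} \approx -17.0 - 19632.0 i$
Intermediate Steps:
$r{\left(H,m \right)} = 2 + H^{2}$ ($r{\left(H,m \right)} = H^{2} + 2 = 2 + H^{2}$)
$S{\left(V \right)} = 2 V$
$K = i \sqrt{21}$ ($K = \sqrt{-21} = i \sqrt{21} \approx 4.5826 i$)
$Q{\left(W,k \right)} = k + i W k \sqrt{21}$ ($Q{\left(W,k \right)} = i \sqrt{21} W k + k = i W \sqrt{21} k + k = i W k \sqrt{21} + k = k + i W k \sqrt{21}$)
$-269 + S{\left(7 \right)} Q{\left(-17,r{\left(4,0 \right)} \right)} = -269 + 2 \cdot 7 \left(2 + 4^{2}\right) \left(1 + i \left(-17\right) \sqrt{21}\right) = -269 + 14 \left(2 + 16\right) \left(1 - 17 i \sqrt{21}\right) = -269 + 14 \cdot 18 \left(1 - 17 i \sqrt{21}\right) = -269 + 14 \left(18 - 306 i \sqrt{21}\right) = -269 + \left(252 - 4284 i \sqrt{21}\right) = -17 - 4284 i \sqrt{21}$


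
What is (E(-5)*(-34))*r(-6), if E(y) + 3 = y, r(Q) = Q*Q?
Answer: 9792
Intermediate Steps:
r(Q) = Q**2
E(y) = -3 + y
(E(-5)*(-34))*r(-6) = ((-3 - 5)*(-34))*(-6)**2 = -8*(-34)*36 = 272*36 = 9792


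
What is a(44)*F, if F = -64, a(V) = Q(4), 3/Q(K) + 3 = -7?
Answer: 96/5 ≈ 19.200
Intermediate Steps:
Q(K) = -3/10 (Q(K) = 3/(-3 - 7) = 3/(-10) = 3*(-1/10) = -3/10)
a(V) = -3/10
a(44)*F = -3/10*(-64) = 96/5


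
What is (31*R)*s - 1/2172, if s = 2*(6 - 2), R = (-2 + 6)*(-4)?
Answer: -8618497/2172 ≈ -3968.0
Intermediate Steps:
R = -16 (R = 4*(-4) = -16)
s = 8 (s = 2*4 = 8)
(31*R)*s - 1/2172 = (31*(-16))*8 - 1/2172 = -496*8 - 1*1/2172 = -3968 - 1/2172 = -8618497/2172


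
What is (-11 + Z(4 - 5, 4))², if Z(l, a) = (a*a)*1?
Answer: 25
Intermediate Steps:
Z(l, a) = a² (Z(l, a) = a²*1 = a²)
(-11 + Z(4 - 5, 4))² = (-11 + 4²)² = (-11 + 16)² = 5² = 25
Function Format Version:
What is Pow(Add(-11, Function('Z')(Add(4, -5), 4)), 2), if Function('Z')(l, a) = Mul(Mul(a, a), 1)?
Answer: 25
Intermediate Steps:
Function('Z')(l, a) = Pow(a, 2) (Function('Z')(l, a) = Mul(Pow(a, 2), 1) = Pow(a, 2))
Pow(Add(-11, Function('Z')(Add(4, -5), 4)), 2) = Pow(Add(-11, Pow(4, 2)), 2) = Pow(Add(-11, 16), 2) = Pow(5, 2) = 25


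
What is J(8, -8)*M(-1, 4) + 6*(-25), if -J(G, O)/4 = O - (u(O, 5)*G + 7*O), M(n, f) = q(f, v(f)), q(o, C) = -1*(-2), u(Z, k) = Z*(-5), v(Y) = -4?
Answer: 2026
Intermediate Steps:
u(Z, k) = -5*Z
q(o, C) = 2
M(n, f) = 2
J(G, O) = 24*O - 20*G*O (J(G, O) = -4*(O - ((-5*O)*G + 7*O)) = -4*(O - (-5*G*O + 7*O)) = -4*(O - (7*O - 5*G*O)) = -4*(O + (-7*O + 5*G*O)) = -4*(-6*O + 5*G*O) = 24*O - 20*G*O)
J(8, -8)*M(-1, 4) + 6*(-25) = (4*(-8)*(6 - 5*8))*2 + 6*(-25) = (4*(-8)*(6 - 40))*2 - 150 = (4*(-8)*(-34))*2 - 150 = 1088*2 - 150 = 2176 - 150 = 2026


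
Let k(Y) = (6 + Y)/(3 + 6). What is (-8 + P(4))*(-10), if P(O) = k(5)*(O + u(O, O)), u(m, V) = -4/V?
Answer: 130/3 ≈ 43.333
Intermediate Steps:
k(Y) = ⅔ + Y/9 (k(Y) = (6 + Y)/9 = (6 + Y)*(⅑) = ⅔ + Y/9)
P(O) = -44/(9*O) + 11*O/9 (P(O) = (⅔ + (⅑)*5)*(O - 4/O) = (⅔ + 5/9)*(O - 4/O) = 11*(O - 4/O)/9 = -44/(9*O) + 11*O/9)
(-8 + P(4))*(-10) = (-8 + (11/9)*(-4 + 4²)/4)*(-10) = (-8 + (11/9)*(¼)*(-4 + 16))*(-10) = (-8 + (11/9)*(¼)*12)*(-10) = (-8 + 11/3)*(-10) = -13/3*(-10) = 130/3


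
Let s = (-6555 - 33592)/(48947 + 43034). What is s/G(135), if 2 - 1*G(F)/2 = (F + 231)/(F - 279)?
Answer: -481764/10025929 ≈ -0.048052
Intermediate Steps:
G(F) = 4 - 2*(231 + F)/(-279 + F) (G(F) = 4 - 2*(F + 231)/(F - 279) = 4 - 2*(231 + F)/(-279 + F))
s = -40147/91981 ≈ -0.43647
s/G(135) = -40147*(-279 + 135)/(2*(-789 + 135))/91981 = -40147/(91981*(2*(-654)/(-144))) = -40147/(91981*(2*(-1/144)*(-654))) = -40147/(91981*109/12) = -40147/91981*12/109 = -481764/10025929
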